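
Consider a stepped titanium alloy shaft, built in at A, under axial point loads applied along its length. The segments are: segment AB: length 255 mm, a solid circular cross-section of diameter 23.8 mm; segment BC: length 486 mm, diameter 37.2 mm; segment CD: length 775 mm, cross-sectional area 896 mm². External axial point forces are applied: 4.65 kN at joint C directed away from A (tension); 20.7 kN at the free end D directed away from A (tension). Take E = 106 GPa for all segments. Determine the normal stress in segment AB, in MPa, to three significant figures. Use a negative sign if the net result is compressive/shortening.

57.0 MPa

Internal axial forces (sectioning from the free end, tension +): N_CD = 20.7 kN, N_BC = 25.35 kN, N_AB = 25.35 kN.
A_AB = 444.9 mm².
σ_AB = N_AB/A_AB = 25350/444.9 = 56.98 MPa.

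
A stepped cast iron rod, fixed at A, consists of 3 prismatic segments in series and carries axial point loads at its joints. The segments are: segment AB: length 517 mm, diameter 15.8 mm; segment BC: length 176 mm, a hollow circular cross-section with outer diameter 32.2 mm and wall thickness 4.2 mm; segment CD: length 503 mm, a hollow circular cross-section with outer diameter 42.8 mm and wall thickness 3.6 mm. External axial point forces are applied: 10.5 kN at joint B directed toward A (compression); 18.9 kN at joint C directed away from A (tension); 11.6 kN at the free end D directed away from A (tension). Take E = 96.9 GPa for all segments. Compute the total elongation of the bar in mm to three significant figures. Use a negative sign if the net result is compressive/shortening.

Internal axial forces (sectioning from the free end, tension +): N_CD = 11.6 kN, N_BC = 30.5 kN, N_AB = 20 kN.
A_AB = 196.1 mm².
A_BC = 369.5 mm².
A_CD = 443.3 mm².
δ_AB = 20000·517/(196.1·96900) = 0.5442 mm
δ_BC = 30500·176/(369.5·96900) = 0.1499 mm
δ_CD = 11600·503/(443.3·96900) = 0.1358 mm
δ = Σδ_i = 0.83 mm.

0.830 mm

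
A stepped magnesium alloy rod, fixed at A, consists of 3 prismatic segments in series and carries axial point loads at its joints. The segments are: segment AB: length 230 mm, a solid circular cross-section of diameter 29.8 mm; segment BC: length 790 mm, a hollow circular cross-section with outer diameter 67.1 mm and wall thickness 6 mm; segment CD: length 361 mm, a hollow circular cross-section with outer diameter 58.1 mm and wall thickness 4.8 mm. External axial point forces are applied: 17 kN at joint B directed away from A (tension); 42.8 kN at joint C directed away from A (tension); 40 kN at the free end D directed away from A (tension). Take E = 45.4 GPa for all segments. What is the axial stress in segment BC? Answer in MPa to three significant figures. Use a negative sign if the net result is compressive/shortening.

Internal axial forces (sectioning from the free end, tension +): N_CD = 40 kN, N_BC = 82.8 kN, N_AB = 99.8 kN.
A_BC = 1152 mm².
σ_BC = N_BC/A_BC = 82800/1152 = 71.89 MPa.

71.9 MPa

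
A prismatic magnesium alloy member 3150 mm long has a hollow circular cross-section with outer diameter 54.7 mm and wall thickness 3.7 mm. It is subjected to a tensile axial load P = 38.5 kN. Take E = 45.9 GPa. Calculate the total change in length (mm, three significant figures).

A = 592.8 mm².
δ_mech = NL/(AE) = 38500·3150/(592.8·45900) = 4.457 mm.

4.46 mm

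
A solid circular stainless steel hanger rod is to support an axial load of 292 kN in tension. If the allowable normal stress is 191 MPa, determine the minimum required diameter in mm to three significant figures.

44.1 mm

Required area A ≥ P/σ_allow = 292000/191 = 1529 mm².
For a solid circular section, d ≥ √(4A/π) = 44.12 mm.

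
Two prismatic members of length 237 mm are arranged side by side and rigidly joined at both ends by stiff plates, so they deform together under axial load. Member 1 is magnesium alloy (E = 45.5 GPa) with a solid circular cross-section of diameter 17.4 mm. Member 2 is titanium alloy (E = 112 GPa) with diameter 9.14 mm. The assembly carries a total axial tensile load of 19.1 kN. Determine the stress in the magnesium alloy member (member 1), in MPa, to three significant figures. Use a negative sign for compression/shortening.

47.8 MPa

A_1 = 237.8 mm².
A_2 = 65.61 mm².
Equal strain + equilibrium ⇒ each member carries load in proportion to AE: A₁E₁ = 10820000 N, A₂E₂ = 7349000 N, ΣAE = 18170000 N.
σ₁ = P·E₁/ΣAE = 19100·45500/18170000 = 47.83 MPa.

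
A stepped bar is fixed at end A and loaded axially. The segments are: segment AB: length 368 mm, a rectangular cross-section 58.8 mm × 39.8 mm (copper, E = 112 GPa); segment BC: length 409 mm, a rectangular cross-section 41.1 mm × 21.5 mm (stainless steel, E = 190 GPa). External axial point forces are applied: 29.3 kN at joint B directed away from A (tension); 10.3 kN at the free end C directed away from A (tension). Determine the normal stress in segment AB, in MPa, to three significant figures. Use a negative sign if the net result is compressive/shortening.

16.9 MPa

Internal axial forces (sectioning from the free end, tension +): N_BC = 10.3 kN, N_AB = 39.6 kN.
A_AB = 2340 mm².
σ_AB = N_AB/A_AB = 39600/2340 = 16.92 MPa.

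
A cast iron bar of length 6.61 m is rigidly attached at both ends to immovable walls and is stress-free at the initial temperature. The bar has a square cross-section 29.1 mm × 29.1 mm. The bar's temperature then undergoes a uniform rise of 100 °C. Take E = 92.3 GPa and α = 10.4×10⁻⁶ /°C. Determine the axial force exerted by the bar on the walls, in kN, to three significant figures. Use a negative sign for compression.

Free thermal expansion αLΔT = 10.4e-6 · 6610 · 100 = 6.874 mm.
The walls impose strain ε = −(6.874)/6610 = -1.0400e-03; σ = Eε = 92300 · -1.0400e-03 = -95.99 MPa.
Wall reaction R = σ·A = -95.99·846.8 = -81290 N = -81.29 kN.

-81.3 kN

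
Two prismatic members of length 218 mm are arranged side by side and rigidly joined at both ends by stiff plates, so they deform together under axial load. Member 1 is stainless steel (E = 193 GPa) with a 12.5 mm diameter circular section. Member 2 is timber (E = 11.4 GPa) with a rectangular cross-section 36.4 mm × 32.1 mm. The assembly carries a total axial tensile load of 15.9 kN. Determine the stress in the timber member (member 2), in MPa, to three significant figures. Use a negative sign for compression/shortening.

4.90 MPa

A_1 = 122.7 mm².
A_2 = 1168 mm².
Equal strain + equilibrium ⇒ each member carries load in proportion to AE: A₁E₁ = 23680000 N, A₂E₂ = 13320000 N, ΣAE = 37000000 N.
σ₂ = P·E₂/ΣAE = 15900·11400/37000000 = 4.898 MPa.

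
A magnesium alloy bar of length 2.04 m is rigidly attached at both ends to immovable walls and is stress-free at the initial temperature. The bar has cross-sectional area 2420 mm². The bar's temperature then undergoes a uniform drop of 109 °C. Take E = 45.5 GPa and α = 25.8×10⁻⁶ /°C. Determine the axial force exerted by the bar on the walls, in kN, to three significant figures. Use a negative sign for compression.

Free thermal expansion αLΔT = 25.8e-6 · 2040 · -109 = -5.737 mm.
The walls impose strain ε = −(-5.737)/2040 = 2.8122e-03; σ = Eε = 45500 · 2.8122e-03 = 128 MPa.
Wall reaction R = σ·A = 128·2420 = 309700 N = 309.7 kN.

310 kN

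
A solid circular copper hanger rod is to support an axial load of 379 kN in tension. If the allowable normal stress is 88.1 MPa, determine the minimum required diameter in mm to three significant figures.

74.0 mm

Required area A ≥ P/σ_allow = 379000/88.1 = 4302 mm².
For a solid circular section, d ≥ √(4A/π) = 74.01 mm.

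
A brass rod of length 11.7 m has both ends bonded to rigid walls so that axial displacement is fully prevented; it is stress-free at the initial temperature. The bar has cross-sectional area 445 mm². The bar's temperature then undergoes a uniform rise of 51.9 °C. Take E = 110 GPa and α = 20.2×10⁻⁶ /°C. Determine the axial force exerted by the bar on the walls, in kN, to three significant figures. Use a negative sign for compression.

-51.3 kN

Free thermal expansion αLΔT = 20.2e-6 · 11700 · 51.9 = 12.27 mm.
The walls impose strain ε = −(12.27)/11700 = -1.0484e-03; σ = Eε = 110000 · -1.0484e-03 = -115.3 MPa.
Wall reaction R = σ·A = -115.3·445 = -51320 N = -51.32 kN.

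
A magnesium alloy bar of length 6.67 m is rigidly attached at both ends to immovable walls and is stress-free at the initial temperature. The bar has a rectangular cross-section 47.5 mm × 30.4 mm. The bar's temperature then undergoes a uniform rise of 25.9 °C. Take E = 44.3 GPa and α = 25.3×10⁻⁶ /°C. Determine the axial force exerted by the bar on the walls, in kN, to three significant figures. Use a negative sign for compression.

Free thermal expansion αLΔT = 25.3e-6 · 6670 · 25.9 = 4.371 mm.
The walls impose strain ε = −(4.371)/6670 = -6.5527e-04; σ = Eε = 44300 · -6.5527e-04 = -29.03 MPa.
Wall reaction R = σ·A = -29.03·1444 = -41920 N = -41.92 kN.

-41.9 kN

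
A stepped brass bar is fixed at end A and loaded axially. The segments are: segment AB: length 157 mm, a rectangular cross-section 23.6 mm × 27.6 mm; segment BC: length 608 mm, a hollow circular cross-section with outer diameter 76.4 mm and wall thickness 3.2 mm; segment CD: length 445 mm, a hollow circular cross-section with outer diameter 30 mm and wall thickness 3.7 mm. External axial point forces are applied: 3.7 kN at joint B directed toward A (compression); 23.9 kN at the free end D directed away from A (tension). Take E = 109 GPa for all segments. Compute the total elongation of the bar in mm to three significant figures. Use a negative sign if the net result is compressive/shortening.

0.545 mm

Internal axial forces (sectioning from the free end, tension +): N_CD = 23.9 kN, N_BC = 23.9 kN, N_AB = 20.2 kN.
A_AB = 651.4 mm².
A_BC = 735.9 mm².
A_CD = 305.7 mm².
δ_AB = 20200·157/(651.4·109000) = 0.04467 mm
δ_BC = 23900·608/(735.9·109000) = 0.1812 mm
δ_CD = 23900·445/(305.7·109000) = 0.3192 mm
δ = Σδ_i = 0.545 mm.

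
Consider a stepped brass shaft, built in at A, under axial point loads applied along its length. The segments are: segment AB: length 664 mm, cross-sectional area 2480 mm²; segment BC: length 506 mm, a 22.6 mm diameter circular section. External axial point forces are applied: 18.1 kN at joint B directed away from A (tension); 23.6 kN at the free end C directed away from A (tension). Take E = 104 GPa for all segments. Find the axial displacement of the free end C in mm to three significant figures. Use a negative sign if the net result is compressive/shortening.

0.394 mm

Internal axial forces (sectioning from the free end, tension +): N_BC = 23.6 kN, N_AB = 41.7 kN.
A_BC = 401.1 mm².
δ_AB = 41700·664/(2480·104000) = 0.1074 mm
δ_BC = 23600·506/(401.1·104000) = 0.2862 mm
δ = Σδ_i = 0.3936 mm.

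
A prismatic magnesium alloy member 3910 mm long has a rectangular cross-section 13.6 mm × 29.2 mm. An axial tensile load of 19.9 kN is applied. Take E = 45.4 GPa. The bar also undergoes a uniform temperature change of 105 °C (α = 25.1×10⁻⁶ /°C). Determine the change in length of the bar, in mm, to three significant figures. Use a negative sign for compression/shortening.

A = 397.1 mm².
δ_mech = NL/(AE) = 19900·3910/(397.1·45400) = 4.316 mm.
δ_thermal = αLΔT = 25.1e-6·3910·105 = 10.3 mm.
δ = δ_mech + δ_thermal = 14.62 mm.

14.6 mm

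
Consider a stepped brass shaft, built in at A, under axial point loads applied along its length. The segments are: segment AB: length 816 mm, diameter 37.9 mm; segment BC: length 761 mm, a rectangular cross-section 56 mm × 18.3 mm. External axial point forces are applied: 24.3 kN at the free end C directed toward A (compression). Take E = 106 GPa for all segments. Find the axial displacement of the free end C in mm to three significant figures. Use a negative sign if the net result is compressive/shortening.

-0.336 mm

Internal axial forces (sectioning from the free end, tension +): N_BC = -24.3 kN, N_AB = -24.3 kN.
A_AB = 1128 mm².
A_BC = 1025 mm².
δ_AB = -24300·816/(1128·106000) = -0.1658 mm
δ_BC = -24300·761/(1025·106000) = -0.1702 mm
δ = Σδ_i = -0.336 mm.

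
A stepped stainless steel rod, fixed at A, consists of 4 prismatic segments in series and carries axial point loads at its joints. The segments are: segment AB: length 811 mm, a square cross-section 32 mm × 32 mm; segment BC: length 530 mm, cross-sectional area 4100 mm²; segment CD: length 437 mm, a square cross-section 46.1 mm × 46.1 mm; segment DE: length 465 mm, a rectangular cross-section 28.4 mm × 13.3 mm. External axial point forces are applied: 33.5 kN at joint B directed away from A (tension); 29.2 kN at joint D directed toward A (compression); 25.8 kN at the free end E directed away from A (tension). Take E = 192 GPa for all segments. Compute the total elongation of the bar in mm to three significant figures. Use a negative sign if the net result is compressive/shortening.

Internal axial forces (sectioning from the free end, tension +): N_DE = 25.8 kN, N_CD = -3.4 kN, N_BC = -3.4 kN, N_AB = 30.1 kN.
A_AB = 1024 mm².
A_CD = 2125 mm².
A_DE = 377.7 mm².
δ_AB = 30100·811/(1024·192000) = 0.1242 mm
δ_BC = -3400·530/(4100·192000) = -0.002289 mm
δ_CD = -3400·437/(2125·192000) = -0.003641 mm
δ_DE = 25800·465/(377.7·192000) = 0.1654 mm
δ = Σδ_i = 0.2837 mm.

0.284 mm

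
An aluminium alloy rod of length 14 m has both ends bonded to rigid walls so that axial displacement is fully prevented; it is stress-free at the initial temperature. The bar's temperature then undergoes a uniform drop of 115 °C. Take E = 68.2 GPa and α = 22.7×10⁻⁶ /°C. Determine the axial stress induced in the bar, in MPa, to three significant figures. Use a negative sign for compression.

178 MPa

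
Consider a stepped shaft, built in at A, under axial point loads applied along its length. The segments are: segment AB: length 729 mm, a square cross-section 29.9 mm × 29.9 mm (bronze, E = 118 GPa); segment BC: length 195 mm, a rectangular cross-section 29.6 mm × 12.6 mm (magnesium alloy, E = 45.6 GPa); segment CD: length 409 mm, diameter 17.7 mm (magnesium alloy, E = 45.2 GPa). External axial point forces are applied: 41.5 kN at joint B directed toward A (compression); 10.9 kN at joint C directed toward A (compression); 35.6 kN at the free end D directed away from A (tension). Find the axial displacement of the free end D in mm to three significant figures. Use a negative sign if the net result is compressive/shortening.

Internal axial forces (sectioning from the free end, tension +): N_CD = 35.6 kN, N_BC = 24.7 kN, N_AB = -16.8 kN.
A_AB = 894 mm².
A_BC = 373 mm².
A_CD = 246.1 mm².
δ_AB = -16800·729/(894·118000) = -0.1161 mm
δ_BC = 24700·195/(373·45600) = 0.2832 mm
δ_CD = 35600·409/(246.1·45200) = 1.309 mm
δ = Σδ_i = 1.476 mm.

1.48 mm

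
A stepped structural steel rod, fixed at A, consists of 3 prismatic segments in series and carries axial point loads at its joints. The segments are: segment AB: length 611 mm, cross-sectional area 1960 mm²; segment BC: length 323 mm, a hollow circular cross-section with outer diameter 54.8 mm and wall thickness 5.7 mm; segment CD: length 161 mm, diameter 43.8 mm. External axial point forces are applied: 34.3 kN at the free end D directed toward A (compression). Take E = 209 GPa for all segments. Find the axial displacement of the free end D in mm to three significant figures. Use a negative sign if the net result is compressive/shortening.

-0.129 mm

Internal axial forces (sectioning from the free end, tension +): N_CD = -34.3 kN, N_BC = -34.3 kN, N_AB = -34.3 kN.
A_BC = 879.2 mm².
A_CD = 1507 mm².
δ_AB = -34300·611/(1960·209000) = -0.05116 mm
δ_BC = -34300·323/(879.2·209000) = -0.06029 mm
δ_CD = -34300·161/(1507·209000) = -0.01754 mm
δ = Σδ_i = -0.129 mm.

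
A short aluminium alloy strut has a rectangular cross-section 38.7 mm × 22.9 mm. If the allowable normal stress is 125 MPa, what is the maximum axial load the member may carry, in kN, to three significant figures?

A = 886.2 mm².
P_max = σ_allow · A = 125 · 886.2 = 110800 N = 110.8 kN.

111 kN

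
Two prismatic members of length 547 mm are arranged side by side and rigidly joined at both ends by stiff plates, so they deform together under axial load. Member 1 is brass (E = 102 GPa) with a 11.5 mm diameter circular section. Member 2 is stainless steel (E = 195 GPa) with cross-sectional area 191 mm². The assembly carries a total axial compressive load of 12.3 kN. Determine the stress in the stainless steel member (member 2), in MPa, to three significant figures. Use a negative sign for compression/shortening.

-50.1 MPa

A_1 = 103.9 mm².
Equal strain + equilibrium ⇒ each member carries load in proportion to AE: A₁E₁ = 10590000 N, A₂E₂ = 37240000 N, ΣAE = 47840000 N.
σ₂ = P·E₂/ΣAE = -12300·195000/47840000 = -50.14 MPa.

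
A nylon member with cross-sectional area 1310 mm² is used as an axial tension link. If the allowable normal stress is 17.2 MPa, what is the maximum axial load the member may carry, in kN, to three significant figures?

P_max = σ_allow · A = 17.2 · 1310 = 22530 N = 22.53 kN.

22.5 kN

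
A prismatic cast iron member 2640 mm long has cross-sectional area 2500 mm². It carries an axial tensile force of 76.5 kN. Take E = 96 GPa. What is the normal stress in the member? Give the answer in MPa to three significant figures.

σ = N/A = 76500/2500 = 30.6 MPa.

30.6 MPa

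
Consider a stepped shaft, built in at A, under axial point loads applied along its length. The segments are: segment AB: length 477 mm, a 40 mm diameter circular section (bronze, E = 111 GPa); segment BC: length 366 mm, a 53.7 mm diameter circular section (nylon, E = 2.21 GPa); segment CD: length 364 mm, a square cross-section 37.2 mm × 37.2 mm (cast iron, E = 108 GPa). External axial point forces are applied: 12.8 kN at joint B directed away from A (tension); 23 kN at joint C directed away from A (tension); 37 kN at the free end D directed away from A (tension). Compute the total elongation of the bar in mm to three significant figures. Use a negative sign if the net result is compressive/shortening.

4.73 mm

Internal axial forces (sectioning from the free end, tension +): N_CD = 37 kN, N_BC = 60 kN, N_AB = 72.8 kN.
A_AB = 1257 mm².
A_BC = 2265 mm².
A_CD = 1384 mm².
δ_AB = 72800·477/(1257·111000) = 0.249 mm
δ_BC = 60000·366/(2265·2210) = 4.387 mm
δ_CD = 37000·364/(1384·108000) = 0.09011 mm
δ = Σδ_i = 4.726 mm.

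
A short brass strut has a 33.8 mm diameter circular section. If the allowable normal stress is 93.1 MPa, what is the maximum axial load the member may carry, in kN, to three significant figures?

A = 897.3 mm².
P_max = σ_allow · A = 93.1 · 897.3 = 83540 N = 83.54 kN.

83.5 kN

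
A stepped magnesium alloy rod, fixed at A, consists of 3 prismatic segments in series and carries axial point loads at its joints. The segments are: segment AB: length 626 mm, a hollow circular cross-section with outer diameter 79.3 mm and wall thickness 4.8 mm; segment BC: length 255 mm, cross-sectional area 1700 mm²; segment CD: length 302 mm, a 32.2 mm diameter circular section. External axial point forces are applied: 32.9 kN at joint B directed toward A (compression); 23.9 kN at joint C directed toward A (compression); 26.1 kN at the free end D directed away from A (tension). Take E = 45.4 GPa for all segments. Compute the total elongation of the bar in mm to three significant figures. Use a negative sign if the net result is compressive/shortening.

-0.156 mm

Internal axial forces (sectioning from the free end, tension +): N_CD = 26.1 kN, N_BC = 2.2 kN, N_AB = -30.7 kN.
A_AB = 1123 mm².
A_CD = 814.3 mm².
δ_AB = -30700·626/(1123·45400) = -0.3768 mm
δ_BC = 2200·255/(1700·45400) = 0.007269 mm
δ_CD = 26100·302/(814.3·45400) = 0.2132 mm
δ = Σδ_i = -0.1563 mm.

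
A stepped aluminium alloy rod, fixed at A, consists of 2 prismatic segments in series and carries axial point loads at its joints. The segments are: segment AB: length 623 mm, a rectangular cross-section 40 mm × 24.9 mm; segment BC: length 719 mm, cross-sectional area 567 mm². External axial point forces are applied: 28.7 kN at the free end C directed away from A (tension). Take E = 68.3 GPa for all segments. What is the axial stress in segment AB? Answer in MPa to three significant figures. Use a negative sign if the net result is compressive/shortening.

28.8 MPa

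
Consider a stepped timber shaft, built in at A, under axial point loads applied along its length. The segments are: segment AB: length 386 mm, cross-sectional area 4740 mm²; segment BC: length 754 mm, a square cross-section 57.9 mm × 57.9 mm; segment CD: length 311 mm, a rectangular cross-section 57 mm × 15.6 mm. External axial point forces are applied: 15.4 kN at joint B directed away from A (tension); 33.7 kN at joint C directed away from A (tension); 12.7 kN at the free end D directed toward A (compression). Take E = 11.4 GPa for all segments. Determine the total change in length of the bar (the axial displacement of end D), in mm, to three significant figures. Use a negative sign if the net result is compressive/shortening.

0.285 mm

Internal axial forces (sectioning from the free end, tension +): N_CD = -12.7 kN, N_BC = 21 kN, N_AB = 36.4 kN.
A_BC = 3352 mm².
A_CD = 889.2 mm².
δ_AB = 36400·386/(4740·11400) = 0.26 mm
δ_BC = 21000·754/(3352·11400) = 0.4143 mm
δ_CD = -12700·311/(889.2·11400) = -0.3896 mm
δ = Σδ_i = 0.2847 mm.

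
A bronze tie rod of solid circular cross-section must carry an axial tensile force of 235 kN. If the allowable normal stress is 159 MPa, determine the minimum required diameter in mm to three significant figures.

Required area A ≥ P/σ_allow = 235000/159 = 1478 mm².
For a solid circular section, d ≥ √(4A/π) = 43.38 mm.

43.4 mm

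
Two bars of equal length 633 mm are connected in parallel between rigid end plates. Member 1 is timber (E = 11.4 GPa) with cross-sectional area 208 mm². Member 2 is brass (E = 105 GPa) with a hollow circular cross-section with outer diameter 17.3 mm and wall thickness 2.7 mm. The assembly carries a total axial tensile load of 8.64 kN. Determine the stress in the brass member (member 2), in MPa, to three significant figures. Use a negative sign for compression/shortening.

A_2 = 123.8 mm².
Equal strain + equilibrium ⇒ each member carries load in proportion to AE: A₁E₁ = 2371000 N, A₂E₂ = 13000000 N, ΣAE = 15370000 N.
σ₂ = P·E₂/ΣAE = 8640·105000/15370000 = 59.01 MPa.

59.0 MPa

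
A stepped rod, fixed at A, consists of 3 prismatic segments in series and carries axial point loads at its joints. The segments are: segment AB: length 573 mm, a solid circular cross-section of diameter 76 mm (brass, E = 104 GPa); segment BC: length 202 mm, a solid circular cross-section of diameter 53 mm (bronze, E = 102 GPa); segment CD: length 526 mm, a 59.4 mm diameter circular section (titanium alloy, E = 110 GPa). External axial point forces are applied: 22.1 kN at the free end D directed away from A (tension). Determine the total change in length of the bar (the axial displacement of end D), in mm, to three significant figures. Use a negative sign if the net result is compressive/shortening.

Internal axial forces (sectioning from the free end, tension +): N_CD = 22.1 kN, N_BC = 22.1 kN, N_AB = 22.1 kN.
A_AB = 4536 mm².
A_BC = 2206 mm².
A_CD = 2771 mm².
δ_AB = 22100·573/(4536·104000) = 0.02684 mm
δ_BC = 22100·202/(2206·102000) = 0.01984 mm
δ_CD = 22100·526/(2771·110000) = 0.03813 mm
δ = Σδ_i = 0.08481 mm.

0.0848 mm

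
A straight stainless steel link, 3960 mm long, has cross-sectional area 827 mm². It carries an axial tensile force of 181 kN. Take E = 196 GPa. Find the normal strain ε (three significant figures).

σ = N/A = 218.9 MPa; ε = σ/E = 218.9/196000 = 1.117e-03.

0.00112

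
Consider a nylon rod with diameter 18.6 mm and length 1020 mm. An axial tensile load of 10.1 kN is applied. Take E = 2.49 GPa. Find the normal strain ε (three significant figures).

0.0149

A = 271.7 mm².
σ = N/A = 37.17 MPa; ε = σ/E = 37.17/2490 = 1.493e-02.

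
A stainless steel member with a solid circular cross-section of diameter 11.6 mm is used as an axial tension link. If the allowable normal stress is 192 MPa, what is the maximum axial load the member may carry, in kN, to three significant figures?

20.3 kN

A = 105.7 mm².
P_max = σ_allow · A = 192 · 105.7 = 20290 N = 20.29 kN.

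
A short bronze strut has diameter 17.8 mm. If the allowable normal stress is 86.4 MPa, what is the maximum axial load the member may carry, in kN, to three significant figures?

21.5 kN

A = 248.8 mm².
P_max = σ_allow · A = 86.4 · 248.8 = 21500 N = 21.5 kN.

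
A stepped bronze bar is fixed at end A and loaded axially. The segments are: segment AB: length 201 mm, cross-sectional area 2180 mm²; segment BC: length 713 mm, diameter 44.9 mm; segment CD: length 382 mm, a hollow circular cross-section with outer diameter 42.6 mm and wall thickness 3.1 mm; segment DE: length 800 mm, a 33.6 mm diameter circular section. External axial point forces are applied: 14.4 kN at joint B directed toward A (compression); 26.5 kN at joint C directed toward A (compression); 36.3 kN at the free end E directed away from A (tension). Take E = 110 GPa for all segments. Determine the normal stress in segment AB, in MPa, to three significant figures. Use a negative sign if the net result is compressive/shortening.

-2.11 MPa

Internal axial forces (sectioning from the free end, tension +): N_DE = 36.3 kN, N_CD = 36.3 kN, N_BC = 9.8 kN, N_AB = -4.6 kN.
σ_AB = N_AB/A_AB = -4600/2180 = -2.11 MPa.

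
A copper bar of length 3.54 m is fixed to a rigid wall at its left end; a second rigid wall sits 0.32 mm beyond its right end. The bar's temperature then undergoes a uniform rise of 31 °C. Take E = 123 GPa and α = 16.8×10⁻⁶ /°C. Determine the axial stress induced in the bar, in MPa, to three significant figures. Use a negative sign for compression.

-52.9 MPa

Free thermal expansion αLΔT = 16.8e-6 · 3540 · 31 = 1.844 mm.
The walls engage after the gap closes; constrained expansion = 1.844 − 0.32 = 1.524 mm.
The walls impose strain ε = −(1.524)/3540 = -4.3040e-04; σ = Eε = 123000 · -4.3040e-04 = -52.94 MPa.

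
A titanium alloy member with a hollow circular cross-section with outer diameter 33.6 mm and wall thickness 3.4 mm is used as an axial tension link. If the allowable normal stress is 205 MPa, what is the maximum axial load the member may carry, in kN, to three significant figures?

A = 322.6 mm².
P_max = σ_allow · A = 205 · 322.6 = 66130 N = 66.13 kN.

66.1 kN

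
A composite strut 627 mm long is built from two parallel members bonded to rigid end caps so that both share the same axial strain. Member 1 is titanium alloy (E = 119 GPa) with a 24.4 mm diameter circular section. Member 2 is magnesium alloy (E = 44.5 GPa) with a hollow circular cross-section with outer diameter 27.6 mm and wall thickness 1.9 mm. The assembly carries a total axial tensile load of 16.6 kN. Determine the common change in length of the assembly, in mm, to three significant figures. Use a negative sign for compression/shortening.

0.167 mm

A_1 = 467.6 mm².
A_2 = 153.4 mm².
Equal strain + equilibrium ⇒ each member carries load in proportion to AE: A₁E₁ = 55640000 N, A₂E₂ = 6826000 N, ΣAE = 62470000 N.
δ = PL/ΣAE = 16600·627/62470000 = 0.1666 mm.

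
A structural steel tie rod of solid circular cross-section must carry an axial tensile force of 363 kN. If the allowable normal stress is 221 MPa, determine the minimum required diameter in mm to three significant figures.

Required area A ≥ P/σ_allow = 363000/221 = 1643 mm².
For a solid circular section, d ≥ √(4A/π) = 45.73 mm.

45.7 mm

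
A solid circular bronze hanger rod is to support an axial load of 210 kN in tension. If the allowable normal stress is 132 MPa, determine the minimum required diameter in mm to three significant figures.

45.0 mm

Required area A ≥ P/σ_allow = 210000/132 = 1591 mm².
For a solid circular section, d ≥ √(4A/π) = 45.01 mm.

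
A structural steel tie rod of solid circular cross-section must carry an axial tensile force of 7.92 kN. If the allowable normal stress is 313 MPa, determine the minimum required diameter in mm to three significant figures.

5.68 mm

Required area A ≥ P/σ_allow = 7920/313 = 25.3 mm².
For a solid circular section, d ≥ √(4A/π) = 5.676 mm.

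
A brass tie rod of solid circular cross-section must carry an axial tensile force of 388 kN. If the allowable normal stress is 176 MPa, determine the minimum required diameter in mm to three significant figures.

Required area A ≥ P/σ_allow = 388000/176 = 2205 mm².
For a solid circular section, d ≥ √(4A/π) = 52.98 mm.

53.0 mm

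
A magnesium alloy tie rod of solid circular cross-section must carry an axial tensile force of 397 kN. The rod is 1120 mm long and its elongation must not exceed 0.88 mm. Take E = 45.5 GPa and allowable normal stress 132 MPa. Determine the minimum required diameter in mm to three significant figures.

119 mm

Required area A ≥ P/σ_allow = 397000/132 = 3008 mm².
For a solid circular section, d ≥ √(4A/π) = 61.88 mm.
Elongation limit: A ≥ PL/(Eδ_allow) = 397000·1120/(45500·0.88) = 11100 mm² ⇒ d ≥ 118.9 mm.
The elongation limit governs.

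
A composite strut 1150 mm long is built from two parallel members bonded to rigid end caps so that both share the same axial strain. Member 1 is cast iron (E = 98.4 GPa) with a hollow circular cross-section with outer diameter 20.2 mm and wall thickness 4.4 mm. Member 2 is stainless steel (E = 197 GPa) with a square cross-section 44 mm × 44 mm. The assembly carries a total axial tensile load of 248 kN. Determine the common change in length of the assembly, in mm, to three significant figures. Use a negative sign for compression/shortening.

A_1 = 218.4 mm².
A_2 = 1936 mm².
Equal strain + equilibrium ⇒ each member carries load in proportion to AE: A₁E₁ = 21490000 N, A₂E₂ = 381400000 N, ΣAE = 402900000 N.
δ = PL/ΣAE = 248000·1150/402900000 = 0.7079 mm.

0.708 mm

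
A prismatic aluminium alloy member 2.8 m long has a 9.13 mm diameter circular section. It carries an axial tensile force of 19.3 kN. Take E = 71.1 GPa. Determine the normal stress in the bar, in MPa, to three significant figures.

A = 65.47 mm².
σ = N/A = 19300/65.47 = 294.8 MPa.

295 MPa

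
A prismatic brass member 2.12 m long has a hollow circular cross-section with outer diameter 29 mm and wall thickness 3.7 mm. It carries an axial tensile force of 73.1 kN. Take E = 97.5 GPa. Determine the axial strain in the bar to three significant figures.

A = 294.1 mm².
σ = N/A = 248.6 MPa; ε = σ/E = 248.6/97500 = 2.549e-03.

0.00255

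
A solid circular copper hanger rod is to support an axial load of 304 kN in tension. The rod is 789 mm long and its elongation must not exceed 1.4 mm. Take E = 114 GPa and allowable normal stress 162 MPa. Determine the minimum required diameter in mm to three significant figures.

Required area A ≥ P/σ_allow = 304000/162 = 1877 mm².
For a solid circular section, d ≥ √(4A/π) = 48.88 mm.
Elongation limit: A ≥ PL/(Eδ_allow) = 304000·789/(114000·1.4) = 1503 mm² ⇒ d ≥ 43.74 mm.
The stress limit governs.

48.9 mm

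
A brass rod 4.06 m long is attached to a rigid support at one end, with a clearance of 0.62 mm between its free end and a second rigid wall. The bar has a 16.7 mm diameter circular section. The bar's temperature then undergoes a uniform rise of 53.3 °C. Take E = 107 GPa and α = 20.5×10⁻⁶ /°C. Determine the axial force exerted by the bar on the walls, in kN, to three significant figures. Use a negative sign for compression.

-22.0 kN

Free thermal expansion αLΔT = 20.5e-6 · 4060 · 53.3 = 4.436 mm.
The walls engage after the gap closes; constrained expansion = 4.436 − 0.62 = 3.816 mm.
The walls impose strain ε = −(3.816)/4060 = -9.3994e-04; σ = Eε = 107000 · -9.3994e-04 = -100.6 MPa.
Wall reaction R = σ·A = -100.6·219 = -22030 N = -22.03 kN.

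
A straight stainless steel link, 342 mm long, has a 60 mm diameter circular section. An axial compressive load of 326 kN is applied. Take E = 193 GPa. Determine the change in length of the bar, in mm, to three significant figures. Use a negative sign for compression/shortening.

A = 2827 mm².
δ_mech = NL/(AE) = -326000·342/(2827·193000) = -0.2043 mm.

-0.204 mm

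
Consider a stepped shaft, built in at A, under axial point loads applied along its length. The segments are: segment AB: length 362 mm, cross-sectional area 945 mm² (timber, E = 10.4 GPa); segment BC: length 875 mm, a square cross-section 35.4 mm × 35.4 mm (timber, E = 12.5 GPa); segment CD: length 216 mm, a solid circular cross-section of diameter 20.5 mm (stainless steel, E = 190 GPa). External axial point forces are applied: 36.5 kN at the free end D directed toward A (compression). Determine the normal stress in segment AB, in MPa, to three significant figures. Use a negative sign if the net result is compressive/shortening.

-38.6 MPa

Internal axial forces (sectioning from the free end, tension +): N_CD = -36.5 kN, N_BC = -36.5 kN, N_AB = -36.5 kN.
σ_AB = N_AB/A_AB = -36500/945 = -38.62 MPa.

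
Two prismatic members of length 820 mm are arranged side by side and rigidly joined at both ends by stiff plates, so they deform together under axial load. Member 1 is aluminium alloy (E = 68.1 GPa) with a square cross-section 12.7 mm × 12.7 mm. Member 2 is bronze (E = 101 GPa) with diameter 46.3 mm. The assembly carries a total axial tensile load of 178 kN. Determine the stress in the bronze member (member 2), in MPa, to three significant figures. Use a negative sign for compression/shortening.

99.3 MPa

A_1 = 161.3 mm².
A_2 = 1684 mm².
Equal strain + equilibrium ⇒ each member carries load in proportion to AE: A₁E₁ = 10980000 N, A₂E₂ = 170000000 N, ΣAE = 181000000 N.
σ₂ = P·E₂/ΣAE = 178000·101000/181000000 = 99.31 MPa.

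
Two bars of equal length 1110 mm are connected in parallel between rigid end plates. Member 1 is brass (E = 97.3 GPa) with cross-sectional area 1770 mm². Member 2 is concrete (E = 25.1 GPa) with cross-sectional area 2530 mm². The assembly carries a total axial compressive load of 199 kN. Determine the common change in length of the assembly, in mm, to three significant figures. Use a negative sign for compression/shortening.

Equal strain + equilibrium ⇒ each member carries load in proportion to AE: A₁E₁ = 172200000 N, A₂E₂ = 63500000 N, ΣAE = 235700000 N.
δ = PL/ΣAE = -199000·1110/235700000 = -0.9371 mm.

-0.937 mm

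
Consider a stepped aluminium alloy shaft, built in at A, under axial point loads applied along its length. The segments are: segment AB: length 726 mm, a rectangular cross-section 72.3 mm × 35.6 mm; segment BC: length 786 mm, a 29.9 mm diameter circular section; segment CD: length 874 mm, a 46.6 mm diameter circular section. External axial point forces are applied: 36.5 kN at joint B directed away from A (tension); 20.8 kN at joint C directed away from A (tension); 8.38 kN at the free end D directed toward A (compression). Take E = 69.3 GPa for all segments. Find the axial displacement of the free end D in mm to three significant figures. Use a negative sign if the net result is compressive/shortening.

0.338 mm

Internal axial forces (sectioning from the free end, tension +): N_CD = -8.38 kN, N_BC = 12.42 kN, N_AB = 48.92 kN.
A_AB = 2574 mm².
A_BC = 702.2 mm².
A_CD = 1706 mm².
δ_AB = 48920·726/(2574·69300) = 0.1991 mm
δ_BC = 12420·786/(702.2·69300) = 0.2006 mm
δ_CD = -8380·874/(1706·69300) = -0.06197 mm
δ = Σδ_i = 0.3378 mm.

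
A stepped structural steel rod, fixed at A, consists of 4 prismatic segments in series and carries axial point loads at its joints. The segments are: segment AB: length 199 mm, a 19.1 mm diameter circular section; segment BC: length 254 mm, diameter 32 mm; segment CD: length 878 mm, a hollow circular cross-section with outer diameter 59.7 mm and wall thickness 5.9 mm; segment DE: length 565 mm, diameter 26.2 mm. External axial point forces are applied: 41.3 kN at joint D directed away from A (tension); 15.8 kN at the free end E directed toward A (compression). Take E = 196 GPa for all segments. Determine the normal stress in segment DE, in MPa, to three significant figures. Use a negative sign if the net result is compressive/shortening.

-29.3 MPa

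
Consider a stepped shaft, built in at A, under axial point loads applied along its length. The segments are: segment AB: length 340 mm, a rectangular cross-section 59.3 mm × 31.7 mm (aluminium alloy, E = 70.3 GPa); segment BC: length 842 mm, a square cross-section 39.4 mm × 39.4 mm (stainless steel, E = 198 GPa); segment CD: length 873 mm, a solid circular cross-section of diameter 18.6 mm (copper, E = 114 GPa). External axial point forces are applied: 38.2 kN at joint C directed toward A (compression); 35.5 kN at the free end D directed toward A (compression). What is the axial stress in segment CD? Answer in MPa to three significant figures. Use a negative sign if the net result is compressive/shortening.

Internal axial forces (sectioning from the free end, tension +): N_CD = -35.5 kN, N_BC = -73.7 kN, N_AB = -73.7 kN.
A_CD = 271.7 mm².
σ_CD = N_CD/A_CD = -35500/271.7 = -130.7 MPa.

-131 MPa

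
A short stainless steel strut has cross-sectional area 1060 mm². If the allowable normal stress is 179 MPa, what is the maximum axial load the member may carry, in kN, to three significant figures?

190 kN

P_max = σ_allow · A = 179 · 1060 = 189700 N = 189.7 kN.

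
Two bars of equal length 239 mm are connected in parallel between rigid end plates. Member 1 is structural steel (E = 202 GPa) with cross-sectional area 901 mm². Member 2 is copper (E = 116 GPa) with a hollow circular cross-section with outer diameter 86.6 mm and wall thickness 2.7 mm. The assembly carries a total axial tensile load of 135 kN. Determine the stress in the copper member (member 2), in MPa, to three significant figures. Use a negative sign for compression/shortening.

59.2 MPa

A_2 = 711.7 mm².
Equal strain + equilibrium ⇒ each member carries load in proportion to AE: A₁E₁ = 182000000 N, A₂E₂ = 82550000 N, ΣAE = 264600000 N.
σ₂ = P·E₂/ΣAE = 135000·116000/264600000 = 59.19 MPa.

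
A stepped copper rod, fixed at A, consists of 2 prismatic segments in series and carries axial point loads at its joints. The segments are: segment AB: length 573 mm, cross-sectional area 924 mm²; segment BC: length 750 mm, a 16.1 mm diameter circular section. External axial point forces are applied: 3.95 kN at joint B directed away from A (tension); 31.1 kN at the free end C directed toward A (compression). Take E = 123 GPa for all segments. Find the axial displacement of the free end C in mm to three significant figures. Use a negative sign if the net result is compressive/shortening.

Internal axial forces (sectioning from the free end, tension +): N_BC = -31.1 kN, N_AB = -27.15 kN.
A_BC = 203.6 mm².
δ_AB = -27150·573/(924·123000) = -0.1369 mm
δ_BC = -31100·750/(203.6·123000) = -0.9315 mm
δ = Σδ_i = -1.068 mm.

-1.07 mm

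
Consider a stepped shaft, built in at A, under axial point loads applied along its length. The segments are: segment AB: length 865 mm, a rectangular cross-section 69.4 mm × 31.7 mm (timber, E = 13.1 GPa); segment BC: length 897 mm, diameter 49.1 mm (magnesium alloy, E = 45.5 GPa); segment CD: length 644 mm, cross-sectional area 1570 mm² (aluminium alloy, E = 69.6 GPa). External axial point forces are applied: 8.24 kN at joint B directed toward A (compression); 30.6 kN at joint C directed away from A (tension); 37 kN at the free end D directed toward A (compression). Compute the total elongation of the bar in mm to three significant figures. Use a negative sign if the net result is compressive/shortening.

-0.724 mm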